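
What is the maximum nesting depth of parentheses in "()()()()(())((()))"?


Input: "()()()()(())((()))"
Tracking depth:
  Position 0 '(': depth becomes 1
  Position 1 ')': depth becomes 0
  Position 2 '(': depth becomes 1
  Position 3 ')': depth becomes 0
  Position 4 '(': depth becomes 1
  Position 5 ')': depth becomes 0
  Position 6 '(': depth becomes 1
  Position 7 ')': depth becomes 0
  Position 8 '(': depth becomes 1
  Position 9 '(': depth becomes 2
  Position 10 ')': depth becomes 1
  Position 11 ')': depth becomes 0
  Position 12 '(': depth becomes 1
  Position 13 '(': depth becomes 2
  Position 14 '(': depth becomes 3
  Position 15 ')': depth becomes 2
  Position 16 ')': depth becomes 1
  Position 17 ')': depth becomes 0
Maximum depth reached: 3

3


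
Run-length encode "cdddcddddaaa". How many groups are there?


Input: cdddcddddaaa
Scanning for consecutive runs:
  Group 1: 'c' x 1 (positions 0-0)
  Group 2: 'd' x 3 (positions 1-3)
  Group 3: 'c' x 1 (positions 4-4)
  Group 4: 'd' x 4 (positions 5-8)
  Group 5: 'a' x 3 (positions 9-11)
Total groups: 5

5


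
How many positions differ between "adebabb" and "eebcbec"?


Comparing "adebabb" and "eebcbec" position by position:
  Position 0: 'a' vs 'e' => DIFFER
  Position 1: 'd' vs 'e' => DIFFER
  Position 2: 'e' vs 'b' => DIFFER
  Position 3: 'b' vs 'c' => DIFFER
  Position 4: 'a' vs 'b' => DIFFER
  Position 5: 'b' vs 'e' => DIFFER
  Position 6: 'b' vs 'c' => DIFFER
Positions that differ: 7

7


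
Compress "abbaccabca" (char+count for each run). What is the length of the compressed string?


Input: abbaccabca
Runs:
  'a' x 1 => "a1"
  'b' x 2 => "b2"
  'a' x 1 => "a1"
  'c' x 2 => "c2"
  'a' x 1 => "a1"
  'b' x 1 => "b1"
  'c' x 1 => "c1"
  'a' x 1 => "a1"
Compressed: "a1b2a1c2a1b1c1a1"
Compressed length: 16

16


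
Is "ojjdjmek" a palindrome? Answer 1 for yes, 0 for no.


Input: ojjdjmek
Reversed: kemjdjjo
  Compare pos 0 ('o') with pos 7 ('k'): MISMATCH
  Compare pos 1 ('j') with pos 6 ('e'): MISMATCH
  Compare pos 2 ('j') with pos 5 ('m'): MISMATCH
  Compare pos 3 ('d') with pos 4 ('j'): MISMATCH
Result: not a palindrome

0


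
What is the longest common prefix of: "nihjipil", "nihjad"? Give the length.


Words: nihjipil, nihjad
  Position 0: all 'n' => match
  Position 1: all 'i' => match
  Position 2: all 'h' => match
  Position 3: all 'j' => match
  Position 4: ('i', 'a') => mismatch, stop
LCP = "nihj" (length 4)

4


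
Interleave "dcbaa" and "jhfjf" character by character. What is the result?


Interleaving "dcbaa" and "jhfjf":
  Position 0: 'd' from first, 'j' from second => "dj"
  Position 1: 'c' from first, 'h' from second => "ch"
  Position 2: 'b' from first, 'f' from second => "bf"
  Position 3: 'a' from first, 'j' from second => "aj"
  Position 4: 'a' from first, 'f' from second => "af"
Result: djchbfajaf

djchbfajaf


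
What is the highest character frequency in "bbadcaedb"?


Input: bbadcaedb
Character counts:
  'a': 2
  'b': 3
  'c': 1
  'd': 2
  'e': 1
Maximum frequency: 3

3


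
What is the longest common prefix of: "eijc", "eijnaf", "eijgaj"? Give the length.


Words: eijc, eijnaf, eijgaj
  Position 0: all 'e' => match
  Position 1: all 'i' => match
  Position 2: all 'j' => match
  Position 3: ('c', 'n', 'g') => mismatch, stop
LCP = "eij" (length 3)

3


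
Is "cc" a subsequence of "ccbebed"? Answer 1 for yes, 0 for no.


Check if "cc" is a subsequence of "ccbebed"
Greedy scan:
  Position 0 ('c'): matches sub[0] = 'c'
  Position 1 ('c'): matches sub[1] = 'c'
  Position 2 ('b'): no match needed
  Position 3 ('e'): no match needed
  Position 4 ('b'): no match needed
  Position 5 ('e'): no match needed
  Position 6 ('d'): no match needed
All 2 characters matched => is a subsequence

1


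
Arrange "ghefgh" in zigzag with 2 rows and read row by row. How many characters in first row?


Zigzag "ghefgh" into 2 rows:
Placing characters:
  'g' => row 0
  'h' => row 1
  'e' => row 0
  'f' => row 1
  'g' => row 0
  'h' => row 1
Rows:
  Row 0: "geg"
  Row 1: "hfh"
First row length: 3

3


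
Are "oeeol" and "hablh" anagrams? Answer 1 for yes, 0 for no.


Strings: "oeeol", "hablh"
Sorted first:  eeloo
Sorted second: abhhl
Differ at position 0: 'e' vs 'a' => not anagrams

0


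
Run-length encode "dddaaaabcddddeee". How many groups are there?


Input: dddaaaabcddddeee
Scanning for consecutive runs:
  Group 1: 'd' x 3 (positions 0-2)
  Group 2: 'a' x 4 (positions 3-6)
  Group 3: 'b' x 1 (positions 7-7)
  Group 4: 'c' x 1 (positions 8-8)
  Group 5: 'd' x 4 (positions 9-12)
  Group 6: 'e' x 3 (positions 13-15)
Total groups: 6

6


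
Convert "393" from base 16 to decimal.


Input: "393" in base 16
Positional expansion:
  Digit '3' (value 3) x 16^2 = 768
  Digit '9' (value 9) x 16^1 = 144
  Digit '3' (value 3) x 16^0 = 3
Sum = 915

915


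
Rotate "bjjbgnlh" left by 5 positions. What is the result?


Input: "bjjbgnlh", rotate left by 5
First 5 characters: "bjjbg"
Remaining characters: "nlh"
Concatenate remaining + first: "nlh" + "bjjbg" = "nlhbjjbg"

nlhbjjbg


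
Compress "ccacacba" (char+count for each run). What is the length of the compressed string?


Input: ccacacba
Runs:
  'c' x 2 => "c2"
  'a' x 1 => "a1"
  'c' x 1 => "c1"
  'a' x 1 => "a1"
  'c' x 1 => "c1"
  'b' x 1 => "b1"
  'a' x 1 => "a1"
Compressed: "c2a1c1a1c1b1a1"
Compressed length: 14

14


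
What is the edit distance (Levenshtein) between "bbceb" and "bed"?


Computing edit distance: "bbceb" -> "bed"
DP table:
           b    e    d
      0    1    2    3
  b   1    0    1    2
  b   2    1    1    2
  c   3    2    2    2
  e   4    3    2    3
  b   5    4    3    3
Edit distance = dp[5][3] = 3

3


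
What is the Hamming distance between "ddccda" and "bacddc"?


Comparing "ddccda" and "bacddc" position by position:
  Position 0: 'd' vs 'b' => differ
  Position 1: 'd' vs 'a' => differ
  Position 2: 'c' vs 'c' => same
  Position 3: 'c' vs 'd' => differ
  Position 4: 'd' vs 'd' => same
  Position 5: 'a' vs 'c' => differ
Total differences (Hamming distance): 4

4


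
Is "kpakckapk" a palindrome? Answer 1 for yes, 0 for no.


Input: kpakckapk
Reversed: kpakckapk
  Compare pos 0 ('k') with pos 8 ('k'): match
  Compare pos 1 ('p') with pos 7 ('p'): match
  Compare pos 2 ('a') with pos 6 ('a'): match
  Compare pos 3 ('k') with pos 5 ('k'): match
Result: palindrome

1


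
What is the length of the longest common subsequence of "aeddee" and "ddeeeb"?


LCS of "aeddee" and "ddeeeb"
DP table:
           d    d    e    e    e    b
      0    0    0    0    0    0    0
  a   0    0    0    0    0    0    0
  e   0    0    0    1    1    1    1
  d   0    1    1    1    1    1    1
  d   0    1    2    2    2    2    2
  e   0    1    2    3    3    3    3
  e   0    1    2    3    4    4    4
LCS length = dp[6][6] = 4

4


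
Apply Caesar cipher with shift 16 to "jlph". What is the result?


Caesar cipher: shift "jlph" by 16
  'j' (pos 9) + 16 = pos 25 = 'z'
  'l' (pos 11) + 16 = pos 1 = 'b'
  'p' (pos 15) + 16 = pos 5 = 'f'
  'h' (pos 7) + 16 = pos 23 = 'x'
Result: zbfx

zbfx


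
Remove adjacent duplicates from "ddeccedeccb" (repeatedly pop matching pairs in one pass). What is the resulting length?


Input: ddeccedeccb
Stack-based adjacent duplicate removal:
  Read 'd': push. Stack: d
  Read 'd': matches stack top 'd' => pop. Stack: (empty)
  Read 'e': push. Stack: e
  Read 'c': push. Stack: ec
  Read 'c': matches stack top 'c' => pop. Stack: e
  Read 'e': matches stack top 'e' => pop. Stack: (empty)
  Read 'd': push. Stack: d
  Read 'e': push. Stack: de
  Read 'c': push. Stack: dec
  Read 'c': matches stack top 'c' => pop. Stack: de
  Read 'b': push. Stack: deb
Final stack: "deb" (length 3)

3


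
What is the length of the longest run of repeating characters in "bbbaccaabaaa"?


Input: "bbbaccaabaaa"
Scanning for longest run:
  Position 1 ('b'): continues run of 'b', length=2
  Position 2 ('b'): continues run of 'b', length=3
  Position 3 ('a'): new char, reset run to 1
  Position 4 ('c'): new char, reset run to 1
  Position 5 ('c'): continues run of 'c', length=2
  Position 6 ('a'): new char, reset run to 1
  Position 7 ('a'): continues run of 'a', length=2
  Position 8 ('b'): new char, reset run to 1
  Position 9 ('a'): new char, reset run to 1
  Position 10 ('a'): continues run of 'a', length=2
  Position 11 ('a'): continues run of 'a', length=3
Longest run: 'b' with length 3

3


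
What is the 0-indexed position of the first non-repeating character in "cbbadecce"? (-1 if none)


Input: cbbadecce
Character frequencies:
  'a': 1
  'b': 2
  'c': 3
  'd': 1
  'e': 2
Scanning left to right for freq == 1:
  Position 0 ('c'): freq=3, skip
  Position 1 ('b'): freq=2, skip
  Position 2 ('b'): freq=2, skip
  Position 3 ('a'): unique! => answer = 3

3


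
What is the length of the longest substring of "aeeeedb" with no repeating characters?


Input: "aeeeedb"
Sliding window (track last position of each char):
  Position 0 ('a'): window [0,0] length 1 -- new best
  Position 1 ('e'): window [0,1] length 2 -- new best
  Position 2 ('e'): repeat (last at 1), move window start to 2
  Position 2 ('e'): window [2,2] length 1
  Position 3 ('e'): repeat (last at 2), move window start to 3
  Position 3 ('e'): window [3,3] length 1
  Position 4 ('e'): repeat (last at 3), move window start to 4
  Position 4 ('e'): window [4,4] length 1
  Position 5 ('d'): window [4,5] length 2
  Position 6 ('b'): window [4,6] length 3 -- new best
Longest substring with no repeats: "edb" with length 3

3


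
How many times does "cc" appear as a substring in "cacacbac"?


Searching for "cc" in "cacacbac"
Scanning each position:
  Position 0: "ca" => no
  Position 1: "ac" => no
  Position 2: "ca" => no
  Position 3: "ac" => no
  Position 4: "cb" => no
  Position 5: "ba" => no
  Position 6: "ac" => no
Total occurrences: 0

0


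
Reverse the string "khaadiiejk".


Input: khaadiiejk
Reading characters right to left:
  Position 9: 'k'
  Position 8: 'j'
  Position 7: 'e'
  Position 6: 'i'
  Position 5: 'i'
  Position 4: 'd'
  Position 3: 'a'
  Position 2: 'a'
  Position 1: 'h'
  Position 0: 'k'
Reversed: kjeiidaahk

kjeiidaahk


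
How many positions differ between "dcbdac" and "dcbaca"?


Comparing "dcbdac" and "dcbaca" position by position:
  Position 0: 'd' vs 'd' => same
  Position 1: 'c' vs 'c' => same
  Position 2: 'b' vs 'b' => same
  Position 3: 'd' vs 'a' => DIFFER
  Position 4: 'a' vs 'c' => DIFFER
  Position 5: 'c' vs 'a' => DIFFER
Positions that differ: 3

3


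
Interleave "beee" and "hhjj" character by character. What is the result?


Interleaving "beee" and "hhjj":
  Position 0: 'b' from first, 'h' from second => "bh"
  Position 1: 'e' from first, 'h' from second => "eh"
  Position 2: 'e' from first, 'j' from second => "ej"
  Position 3: 'e' from first, 'j' from second => "ej"
Result: bhehejej

bhehejej


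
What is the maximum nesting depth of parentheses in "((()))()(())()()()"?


Input: "((()))()(())()()()"
Tracking depth:
  Position 0 '(': depth becomes 1
  Position 1 '(': depth becomes 2
  Position 2 '(': depth becomes 3
  Position 3 ')': depth becomes 2
  Position 4 ')': depth becomes 1
  Position 5 ')': depth becomes 0
  Position 6 '(': depth becomes 1
  Position 7 ')': depth becomes 0
  Position 8 '(': depth becomes 1
  Position 9 '(': depth becomes 2
  Position 10 ')': depth becomes 1
  Position 11 ')': depth becomes 0
  Position 12 '(': depth becomes 1
  Position 13 ')': depth becomes 0
  Position 14 '(': depth becomes 1
  Position 15 ')': depth becomes 0
  Position 16 '(': depth becomes 1
  Position 17 ')': depth becomes 0
Maximum depth reached: 3

3


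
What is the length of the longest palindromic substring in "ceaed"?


Input: "ceaed"
Checking substrings for palindromes:
  [1:4] "eae" (len 3) => palindrome
Longest palindromic substring: "eae" with length 3

3


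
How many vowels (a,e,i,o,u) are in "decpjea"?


Input: decpjea
Checking each character:
  'd' at position 0: consonant
  'e' at position 1: vowel (running total: 1)
  'c' at position 2: consonant
  'p' at position 3: consonant
  'j' at position 4: consonant
  'e' at position 5: vowel (running total: 2)
  'a' at position 6: vowel (running total: 3)
Total vowels: 3

3


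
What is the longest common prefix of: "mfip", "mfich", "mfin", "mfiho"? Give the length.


Words: mfip, mfich, mfin, mfiho
  Position 0: all 'm' => match
  Position 1: all 'f' => match
  Position 2: all 'i' => match
  Position 3: ('p', 'c', 'n', 'h') => mismatch, stop
LCP = "mfi" (length 3)

3


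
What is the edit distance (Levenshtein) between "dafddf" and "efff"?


Computing edit distance: "dafddf" -> "efff"
DP table:
           e    f    f    f
      0    1    2    3    4
  d   1    1    2    3    4
  a   2    2    2    3    4
  f   3    3    2    2    3
  d   4    4    3    3    3
  d   5    5    4    4    4
  f   6    6    5    4    4
Edit distance = dp[6][4] = 4

4


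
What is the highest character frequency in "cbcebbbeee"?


Input: cbcebbbeee
Character counts:
  'b': 4
  'c': 2
  'e': 4
Maximum frequency: 4

4


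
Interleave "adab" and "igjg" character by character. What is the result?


Interleaving "adab" and "igjg":
  Position 0: 'a' from first, 'i' from second => "ai"
  Position 1: 'd' from first, 'g' from second => "dg"
  Position 2: 'a' from first, 'j' from second => "aj"
  Position 3: 'b' from first, 'g' from second => "bg"
Result: aidgajbg

aidgajbg


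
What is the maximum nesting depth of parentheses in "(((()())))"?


Input: "(((()())))"
Tracking depth:
  Position 0 '(': depth becomes 1
  Position 1 '(': depth becomes 2
  Position 2 '(': depth becomes 3
  Position 3 '(': depth becomes 4
  Position 4 ')': depth becomes 3
  Position 5 '(': depth becomes 4
  Position 6 ')': depth becomes 3
  Position 7 ')': depth becomes 2
  Position 8 ')': depth becomes 1
  Position 9 ')': depth becomes 0
Maximum depth reached: 4

4


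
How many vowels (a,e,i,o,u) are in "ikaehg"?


Input: ikaehg
Checking each character:
  'i' at position 0: vowel (running total: 1)
  'k' at position 1: consonant
  'a' at position 2: vowel (running total: 2)
  'e' at position 3: vowel (running total: 3)
  'h' at position 4: consonant
  'g' at position 5: consonant
Total vowels: 3

3


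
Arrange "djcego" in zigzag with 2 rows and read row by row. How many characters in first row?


Zigzag "djcego" into 2 rows:
Placing characters:
  'd' => row 0
  'j' => row 1
  'c' => row 0
  'e' => row 1
  'g' => row 0
  'o' => row 1
Rows:
  Row 0: "dcg"
  Row 1: "jeo"
First row length: 3

3


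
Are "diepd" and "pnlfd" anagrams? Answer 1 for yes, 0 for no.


Strings: "diepd", "pnlfd"
Sorted first:  ddeip
Sorted second: dflnp
Differ at position 1: 'd' vs 'f' => not anagrams

0


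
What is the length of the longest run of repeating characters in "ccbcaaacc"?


Input: "ccbcaaacc"
Scanning for longest run:
  Position 1 ('c'): continues run of 'c', length=2
  Position 2 ('b'): new char, reset run to 1
  Position 3 ('c'): new char, reset run to 1
  Position 4 ('a'): new char, reset run to 1
  Position 5 ('a'): continues run of 'a', length=2
  Position 6 ('a'): continues run of 'a', length=3
  Position 7 ('c'): new char, reset run to 1
  Position 8 ('c'): continues run of 'c', length=2
Longest run: 'a' with length 3

3


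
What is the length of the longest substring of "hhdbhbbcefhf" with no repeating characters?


Input: "hhdbhbbcefhf"
Sliding window (track last position of each char):
  Position 0 ('h'): window [0,0] length 1 -- new best
  Position 1 ('h'): repeat (last at 0), move window start to 1
  Position 1 ('h'): window [1,1] length 1
  Position 2 ('d'): window [1,2] length 2 -- new best
  Position 3 ('b'): window [1,3] length 3 -- new best
  Position 4 ('h'): repeat (last at 1), move window start to 2
  Position 4 ('h'): window [2,4] length 3
  Position 5 ('b'): repeat (last at 3), move window start to 4
  Position 5 ('b'): window [4,5] length 2
  Position 6 ('b'): repeat (last at 5), move window start to 6
  Position 6 ('b'): window [6,6] length 1
  Position 7 ('c'): window [6,7] length 2
  Position 8 ('e'): window [6,8] length 3
  Position 9 ('f'): window [6,9] length 4 -- new best
  Position 10 ('h'): window [6,10] length 5 -- new best
  Position 11 ('f'): repeat (last at 9), move window start to 10
  Position 11 ('f'): window [10,11] length 2
Longest substring with no repeats: "bcefh" with length 5

5


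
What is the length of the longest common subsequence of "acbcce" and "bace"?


LCS of "acbcce" and "bace"
DP table:
           b    a    c    e
      0    0    0    0    0
  a   0    0    1    1    1
  c   0    0    1    2    2
  b   0    1    1    2    2
  c   0    1    1    2    2
  c   0    1    1    2    2
  e   0    1    1    2    3
LCS length = dp[6][4] = 3

3


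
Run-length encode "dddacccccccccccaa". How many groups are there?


Input: dddacccccccccccaa
Scanning for consecutive runs:
  Group 1: 'd' x 3 (positions 0-2)
  Group 2: 'a' x 1 (positions 3-3)
  Group 3: 'c' x 11 (positions 4-14)
  Group 4: 'a' x 2 (positions 15-16)
Total groups: 4

4


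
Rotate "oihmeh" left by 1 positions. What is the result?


Input: "oihmeh", rotate left by 1
First 1 characters: "o"
Remaining characters: "ihmeh"
Concatenate remaining + first: "ihmeh" + "o" = "ihmeho"

ihmeho


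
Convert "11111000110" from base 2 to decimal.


Input: "11111000110" in base 2
Positional expansion:
  Digit '1' (value 1) x 2^10 = 1024
  Digit '1' (value 1) x 2^9 = 512
  Digit '1' (value 1) x 2^8 = 256
  Digit '1' (value 1) x 2^7 = 128
  Digit '1' (value 1) x 2^6 = 64
  Digit '0' (value 0) x 2^5 = 0
  Digit '0' (value 0) x 2^4 = 0
  Digit '0' (value 0) x 2^3 = 0
  Digit '1' (value 1) x 2^2 = 4
  Digit '1' (value 1) x 2^1 = 2
  Digit '0' (value 0) x 2^0 = 0
Sum = 1990

1990


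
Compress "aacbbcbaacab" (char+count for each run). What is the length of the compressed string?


Input: aacbbcbaacab
Runs:
  'a' x 2 => "a2"
  'c' x 1 => "c1"
  'b' x 2 => "b2"
  'c' x 1 => "c1"
  'b' x 1 => "b1"
  'a' x 2 => "a2"
  'c' x 1 => "c1"
  'a' x 1 => "a1"
  'b' x 1 => "b1"
Compressed: "a2c1b2c1b1a2c1a1b1"
Compressed length: 18

18


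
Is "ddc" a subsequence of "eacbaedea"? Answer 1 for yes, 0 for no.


Check if "ddc" is a subsequence of "eacbaedea"
Greedy scan:
  Position 0 ('e'): no match needed
  Position 1 ('a'): no match needed
  Position 2 ('c'): no match needed
  Position 3 ('b'): no match needed
  Position 4 ('a'): no match needed
  Position 5 ('e'): no match needed
  Position 6 ('d'): matches sub[0] = 'd'
  Position 7 ('e'): no match needed
  Position 8 ('a'): no match needed
Only matched 1/3 characters => not a subsequence

0


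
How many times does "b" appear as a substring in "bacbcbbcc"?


Searching for "b" in "bacbcbbcc"
Scanning each position:
  Position 0: "b" => MATCH
  Position 1: "a" => no
  Position 2: "c" => no
  Position 3: "b" => MATCH
  Position 4: "c" => no
  Position 5: "b" => MATCH
  Position 6: "b" => MATCH
  Position 7: "c" => no
  Position 8: "c" => no
Total occurrences: 4

4


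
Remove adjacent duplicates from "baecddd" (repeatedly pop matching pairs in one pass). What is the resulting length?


Input: baecddd
Stack-based adjacent duplicate removal:
  Read 'b': push. Stack: b
  Read 'a': push. Stack: ba
  Read 'e': push. Stack: bae
  Read 'c': push. Stack: baec
  Read 'd': push. Stack: baecd
  Read 'd': matches stack top 'd' => pop. Stack: baec
  Read 'd': push. Stack: baecd
Final stack: "baecd" (length 5)

5


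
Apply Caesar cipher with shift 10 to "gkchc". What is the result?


Caesar cipher: shift "gkchc" by 10
  'g' (pos 6) + 10 = pos 16 = 'q'
  'k' (pos 10) + 10 = pos 20 = 'u'
  'c' (pos 2) + 10 = pos 12 = 'm'
  'h' (pos 7) + 10 = pos 17 = 'r'
  'c' (pos 2) + 10 = pos 12 = 'm'
Result: qumrm

qumrm


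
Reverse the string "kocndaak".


Input: kocndaak
Reading characters right to left:
  Position 7: 'k'
  Position 6: 'a'
  Position 5: 'a'
  Position 4: 'd'
  Position 3: 'n'
  Position 2: 'c'
  Position 1: 'o'
  Position 0: 'k'
Reversed: kaadncok

kaadncok


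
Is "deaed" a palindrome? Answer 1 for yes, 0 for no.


Input: deaed
Reversed: deaed
  Compare pos 0 ('d') with pos 4 ('d'): match
  Compare pos 1 ('e') with pos 3 ('e'): match
Result: palindrome

1


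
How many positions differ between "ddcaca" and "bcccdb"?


Comparing "ddcaca" and "bcccdb" position by position:
  Position 0: 'd' vs 'b' => DIFFER
  Position 1: 'd' vs 'c' => DIFFER
  Position 2: 'c' vs 'c' => same
  Position 3: 'a' vs 'c' => DIFFER
  Position 4: 'c' vs 'd' => DIFFER
  Position 5: 'a' vs 'b' => DIFFER
Positions that differ: 5

5


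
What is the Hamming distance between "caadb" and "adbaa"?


Comparing "caadb" and "adbaa" position by position:
  Position 0: 'c' vs 'a' => differ
  Position 1: 'a' vs 'd' => differ
  Position 2: 'a' vs 'b' => differ
  Position 3: 'd' vs 'a' => differ
  Position 4: 'b' vs 'a' => differ
Total differences (Hamming distance): 5

5


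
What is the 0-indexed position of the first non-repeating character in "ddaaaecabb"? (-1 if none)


Input: ddaaaecabb
Character frequencies:
  'a': 4
  'b': 2
  'c': 1
  'd': 2
  'e': 1
Scanning left to right for freq == 1:
  Position 0 ('d'): freq=2, skip
  Position 1 ('d'): freq=2, skip
  Position 2 ('a'): freq=4, skip
  Position 3 ('a'): freq=4, skip
  Position 4 ('a'): freq=4, skip
  Position 5 ('e'): unique! => answer = 5

5


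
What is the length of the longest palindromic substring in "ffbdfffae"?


Input: "ffbdfffae"
Checking substrings for palindromes:
  [4:7] "fff" (len 3) => palindrome
  [0:2] "ff" (len 2) => palindrome
  [4:6] "ff" (len 2) => palindrome
  [5:7] "ff" (len 2) => palindrome
Longest palindromic substring: "fff" with length 3

3


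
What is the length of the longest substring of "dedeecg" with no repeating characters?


Input: "dedeecg"
Sliding window (track last position of each char):
  Position 0 ('d'): window [0,0] length 1 -- new best
  Position 1 ('e'): window [0,1] length 2 -- new best
  Position 2 ('d'): repeat (last at 0), move window start to 1
  Position 2 ('d'): window [1,2] length 2
  Position 3 ('e'): repeat (last at 1), move window start to 2
  Position 3 ('e'): window [2,3] length 2
  Position 4 ('e'): repeat (last at 3), move window start to 4
  Position 4 ('e'): window [4,4] length 1
  Position 5 ('c'): window [4,5] length 2
  Position 6 ('g'): window [4,6] length 3 -- new best
Longest substring with no repeats: "ecg" with length 3

3


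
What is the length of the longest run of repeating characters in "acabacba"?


Input: "acabacba"
Scanning for longest run:
  Position 1 ('c'): new char, reset run to 1
  Position 2 ('a'): new char, reset run to 1
  Position 3 ('b'): new char, reset run to 1
  Position 4 ('a'): new char, reset run to 1
  Position 5 ('c'): new char, reset run to 1
  Position 6 ('b'): new char, reset run to 1
  Position 7 ('a'): new char, reset run to 1
Longest run: 'a' with length 1

1


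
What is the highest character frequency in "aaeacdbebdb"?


Input: aaeacdbebdb
Character counts:
  'a': 3
  'b': 3
  'c': 1
  'd': 2
  'e': 2
Maximum frequency: 3

3


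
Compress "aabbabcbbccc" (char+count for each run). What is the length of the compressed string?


Input: aabbabcbbccc
Runs:
  'a' x 2 => "a2"
  'b' x 2 => "b2"
  'a' x 1 => "a1"
  'b' x 1 => "b1"
  'c' x 1 => "c1"
  'b' x 2 => "b2"
  'c' x 3 => "c3"
Compressed: "a2b2a1b1c1b2c3"
Compressed length: 14

14


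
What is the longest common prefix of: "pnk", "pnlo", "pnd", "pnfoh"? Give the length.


Words: pnk, pnlo, pnd, pnfoh
  Position 0: all 'p' => match
  Position 1: all 'n' => match
  Position 2: ('k', 'l', 'd', 'f') => mismatch, stop
LCP = "pn" (length 2)

2


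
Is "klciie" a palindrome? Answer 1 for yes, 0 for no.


Input: klciie
Reversed: eiiclk
  Compare pos 0 ('k') with pos 5 ('e'): MISMATCH
  Compare pos 1 ('l') with pos 4 ('i'): MISMATCH
  Compare pos 2 ('c') with pos 3 ('i'): MISMATCH
Result: not a palindrome

0


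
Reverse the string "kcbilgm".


Input: kcbilgm
Reading characters right to left:
  Position 6: 'm'
  Position 5: 'g'
  Position 4: 'l'
  Position 3: 'i'
  Position 2: 'b'
  Position 1: 'c'
  Position 0: 'k'
Reversed: mglibck

mglibck


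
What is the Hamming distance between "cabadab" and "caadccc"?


Comparing "cabadab" and "caadccc" position by position:
  Position 0: 'c' vs 'c' => same
  Position 1: 'a' vs 'a' => same
  Position 2: 'b' vs 'a' => differ
  Position 3: 'a' vs 'd' => differ
  Position 4: 'd' vs 'c' => differ
  Position 5: 'a' vs 'c' => differ
  Position 6: 'b' vs 'c' => differ
Total differences (Hamming distance): 5

5


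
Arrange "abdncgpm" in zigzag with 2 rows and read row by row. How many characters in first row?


Zigzag "abdncgpm" into 2 rows:
Placing characters:
  'a' => row 0
  'b' => row 1
  'd' => row 0
  'n' => row 1
  'c' => row 0
  'g' => row 1
  'p' => row 0
  'm' => row 1
Rows:
  Row 0: "adcp"
  Row 1: "bngm"
First row length: 4

4


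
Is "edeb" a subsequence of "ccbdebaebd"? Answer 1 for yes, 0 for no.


Check if "edeb" is a subsequence of "ccbdebaebd"
Greedy scan:
  Position 0 ('c'): no match needed
  Position 1 ('c'): no match needed
  Position 2 ('b'): no match needed
  Position 3 ('d'): no match needed
  Position 4 ('e'): matches sub[0] = 'e'
  Position 5 ('b'): no match needed
  Position 6 ('a'): no match needed
  Position 7 ('e'): no match needed
  Position 8 ('b'): no match needed
  Position 9 ('d'): matches sub[1] = 'd'
Only matched 2/4 characters => not a subsequence

0


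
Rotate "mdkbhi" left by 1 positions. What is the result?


Input: "mdkbhi", rotate left by 1
First 1 characters: "m"
Remaining characters: "dkbhi"
Concatenate remaining + first: "dkbhi" + "m" = "dkbhim"

dkbhim


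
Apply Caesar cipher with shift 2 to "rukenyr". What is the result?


Caesar cipher: shift "rukenyr" by 2
  'r' (pos 17) + 2 = pos 19 = 't'
  'u' (pos 20) + 2 = pos 22 = 'w'
  'k' (pos 10) + 2 = pos 12 = 'm'
  'e' (pos 4) + 2 = pos 6 = 'g'
  'n' (pos 13) + 2 = pos 15 = 'p'
  'y' (pos 24) + 2 = pos 0 = 'a'
  'r' (pos 17) + 2 = pos 19 = 't'
Result: twmgpat

twmgpat


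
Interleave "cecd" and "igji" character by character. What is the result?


Interleaving "cecd" and "igji":
  Position 0: 'c' from first, 'i' from second => "ci"
  Position 1: 'e' from first, 'g' from second => "eg"
  Position 2: 'c' from first, 'j' from second => "cj"
  Position 3: 'd' from first, 'i' from second => "di"
Result: ciegcjdi

ciegcjdi


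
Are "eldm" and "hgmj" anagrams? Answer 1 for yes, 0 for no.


Strings: "eldm", "hgmj"
Sorted first:  delm
Sorted second: ghjm
Differ at position 0: 'd' vs 'g' => not anagrams

0


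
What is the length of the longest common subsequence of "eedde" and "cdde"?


LCS of "eedde" and "cdde"
DP table:
           c    d    d    e
      0    0    0    0    0
  e   0    0    0    0    1
  e   0    0    0    0    1
  d   0    0    1    1    1
  d   0    0    1    2    2
  e   0    0    1    2    3
LCS length = dp[5][4] = 3

3


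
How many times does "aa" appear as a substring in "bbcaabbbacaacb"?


Searching for "aa" in "bbcaabbbacaacb"
Scanning each position:
  Position 0: "bb" => no
  Position 1: "bc" => no
  Position 2: "ca" => no
  Position 3: "aa" => MATCH
  Position 4: "ab" => no
  Position 5: "bb" => no
  Position 6: "bb" => no
  Position 7: "ba" => no
  Position 8: "ac" => no
  Position 9: "ca" => no
  Position 10: "aa" => MATCH
  Position 11: "ac" => no
  Position 12: "cb" => no
Total occurrences: 2

2


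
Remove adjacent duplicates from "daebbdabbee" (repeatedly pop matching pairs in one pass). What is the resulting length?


Input: daebbdabbee
Stack-based adjacent duplicate removal:
  Read 'd': push. Stack: d
  Read 'a': push. Stack: da
  Read 'e': push. Stack: dae
  Read 'b': push. Stack: daeb
  Read 'b': matches stack top 'b' => pop. Stack: dae
  Read 'd': push. Stack: daed
  Read 'a': push. Stack: daeda
  Read 'b': push. Stack: daedab
  Read 'b': matches stack top 'b' => pop. Stack: daeda
  Read 'e': push. Stack: daedae
  Read 'e': matches stack top 'e' => pop. Stack: daeda
Final stack: "daeda" (length 5)

5


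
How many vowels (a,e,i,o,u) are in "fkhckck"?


Input: fkhckck
Checking each character:
  'f' at position 0: consonant
  'k' at position 1: consonant
  'h' at position 2: consonant
  'c' at position 3: consonant
  'k' at position 4: consonant
  'c' at position 5: consonant
  'k' at position 6: consonant
Total vowels: 0

0


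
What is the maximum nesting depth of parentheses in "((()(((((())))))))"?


Input: "((()(((((())))))))"
Tracking depth:
  Position 0 '(': depth becomes 1
  Position 1 '(': depth becomes 2
  Position 2 '(': depth becomes 3
  Position 3 ')': depth becomes 2
  Position 4 '(': depth becomes 3
  Position 5 '(': depth becomes 4
  Position 6 '(': depth becomes 5
  Position 7 '(': depth becomes 6
  Position 8 '(': depth becomes 7
  Position 9 '(': depth becomes 8
  Position 10 ')': depth becomes 7
  Position 11 ')': depth becomes 6
  Position 12 ')': depth becomes 5
  Position 13 ')': depth becomes 4
  Position 14 ')': depth becomes 3
  Position 15 ')': depth becomes 2
  Position 16 ')': depth becomes 1
  Position 17 ')': depth becomes 0
Maximum depth reached: 8

8


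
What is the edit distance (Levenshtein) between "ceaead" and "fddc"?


Computing edit distance: "ceaead" -> "fddc"
DP table:
           f    d    d    c
      0    1    2    3    4
  c   1    1    2    3    3
  e   2    2    2    3    4
  a   3    3    3    3    4
  e   4    4    4    4    4
  a   5    5    5    5    5
  d   6    6    5    5    6
Edit distance = dp[6][4] = 6

6


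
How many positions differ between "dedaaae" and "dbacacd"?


Comparing "dedaaae" and "dbacacd" position by position:
  Position 0: 'd' vs 'd' => same
  Position 1: 'e' vs 'b' => DIFFER
  Position 2: 'd' vs 'a' => DIFFER
  Position 3: 'a' vs 'c' => DIFFER
  Position 4: 'a' vs 'a' => same
  Position 5: 'a' vs 'c' => DIFFER
  Position 6: 'e' vs 'd' => DIFFER
Positions that differ: 5

5


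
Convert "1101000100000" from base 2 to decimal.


Input: "1101000100000" in base 2
Positional expansion:
  Digit '1' (value 1) x 2^12 = 4096
  Digit '1' (value 1) x 2^11 = 2048
  Digit '0' (value 0) x 2^10 = 0
  Digit '1' (value 1) x 2^9 = 512
  Digit '0' (value 0) x 2^8 = 0
  Digit '0' (value 0) x 2^7 = 0
  Digit '0' (value 0) x 2^6 = 0
  Digit '1' (value 1) x 2^5 = 32
  Digit '0' (value 0) x 2^4 = 0
  Digit '0' (value 0) x 2^3 = 0
  Digit '0' (value 0) x 2^2 = 0
  Digit '0' (value 0) x 2^1 = 0
  Digit '0' (value 0) x 2^0 = 0
Sum = 6688

6688


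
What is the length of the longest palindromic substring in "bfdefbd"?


Input: "bfdefbd"
Checking substrings for palindromes:
  No multi-char palindromic substrings found
Longest palindromic substring: "b" with length 1

1


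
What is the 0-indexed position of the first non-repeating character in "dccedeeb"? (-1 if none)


Input: dccedeeb
Character frequencies:
  'b': 1
  'c': 2
  'd': 2
  'e': 3
Scanning left to right for freq == 1:
  Position 0 ('d'): freq=2, skip
  Position 1 ('c'): freq=2, skip
  Position 2 ('c'): freq=2, skip
  Position 3 ('e'): freq=3, skip
  Position 4 ('d'): freq=2, skip
  Position 5 ('e'): freq=3, skip
  Position 6 ('e'): freq=3, skip
  Position 7 ('b'): unique! => answer = 7

7


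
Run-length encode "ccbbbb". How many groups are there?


Input: ccbbbb
Scanning for consecutive runs:
  Group 1: 'c' x 2 (positions 0-1)
  Group 2: 'b' x 4 (positions 2-5)
Total groups: 2

2


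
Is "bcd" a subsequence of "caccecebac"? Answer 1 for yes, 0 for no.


Check if "bcd" is a subsequence of "caccecebac"
Greedy scan:
  Position 0 ('c'): no match needed
  Position 1 ('a'): no match needed
  Position 2 ('c'): no match needed
  Position 3 ('c'): no match needed
  Position 4 ('e'): no match needed
  Position 5 ('c'): no match needed
  Position 6 ('e'): no match needed
  Position 7 ('b'): matches sub[0] = 'b'
  Position 8 ('a'): no match needed
  Position 9 ('c'): matches sub[1] = 'c'
Only matched 2/3 characters => not a subsequence

0


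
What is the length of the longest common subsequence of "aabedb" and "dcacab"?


LCS of "aabedb" and "dcacab"
DP table:
           d    c    a    c    a    b
      0    0    0    0    0    0    0
  a   0    0    0    1    1    1    1
  a   0    0    0    1    1    2    2
  b   0    0    0    1    1    2    3
  e   0    0    0    1    1    2    3
  d   0    1    1    1    1    2    3
  b   0    1    1    1    1    2    3
LCS length = dp[6][6] = 3

3


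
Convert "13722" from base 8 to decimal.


Input: "13722" in base 8
Positional expansion:
  Digit '1' (value 1) x 8^4 = 4096
  Digit '3' (value 3) x 8^3 = 1536
  Digit '7' (value 7) x 8^2 = 448
  Digit '2' (value 2) x 8^1 = 16
  Digit '2' (value 2) x 8^0 = 2
Sum = 6098

6098


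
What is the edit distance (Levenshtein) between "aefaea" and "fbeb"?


Computing edit distance: "aefaea" -> "fbeb"
DP table:
           f    b    e    b
      0    1    2    3    4
  a   1    1    2    3    4
  e   2    2    2    2    3
  f   3    2    3    3    3
  a   4    3    3    4    4
  e   5    4    4    3    4
  a   6    5    5    4    4
Edit distance = dp[6][4] = 4

4


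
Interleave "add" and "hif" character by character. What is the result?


Interleaving "add" and "hif":
  Position 0: 'a' from first, 'h' from second => "ah"
  Position 1: 'd' from first, 'i' from second => "di"
  Position 2: 'd' from first, 'f' from second => "df"
Result: ahdidf

ahdidf


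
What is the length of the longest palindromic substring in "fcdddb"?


Input: "fcdddb"
Checking substrings for palindromes:
  [2:5] "ddd" (len 3) => palindrome
  [2:4] "dd" (len 2) => palindrome
  [3:5] "dd" (len 2) => palindrome
Longest palindromic substring: "ddd" with length 3

3


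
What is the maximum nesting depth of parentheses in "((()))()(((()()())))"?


Input: "((()))()(((()()())))"
Tracking depth:
  Position 0 '(': depth becomes 1
  Position 1 '(': depth becomes 2
  Position 2 '(': depth becomes 3
  Position 3 ')': depth becomes 2
  Position 4 ')': depth becomes 1
  Position 5 ')': depth becomes 0
  Position 6 '(': depth becomes 1
  Position 7 ')': depth becomes 0
  Position 8 '(': depth becomes 1
  Position 9 '(': depth becomes 2
  Position 10 '(': depth becomes 3
  Position 11 '(': depth becomes 4
  Position 12 ')': depth becomes 3
  Position 13 '(': depth becomes 4
  Position 14 ')': depth becomes 3
  Position 15 '(': depth becomes 4
  Position 16 ')': depth becomes 3
  Position 17 ')': depth becomes 2
  Position 18 ')': depth becomes 1
  Position 19 ')': depth becomes 0
Maximum depth reached: 4

4


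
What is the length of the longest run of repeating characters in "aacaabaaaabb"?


Input: "aacaabaaaabb"
Scanning for longest run:
  Position 1 ('a'): continues run of 'a', length=2
  Position 2 ('c'): new char, reset run to 1
  Position 3 ('a'): new char, reset run to 1
  Position 4 ('a'): continues run of 'a', length=2
  Position 5 ('b'): new char, reset run to 1
  Position 6 ('a'): new char, reset run to 1
  Position 7 ('a'): continues run of 'a', length=2
  Position 8 ('a'): continues run of 'a', length=3
  Position 9 ('a'): continues run of 'a', length=4
  Position 10 ('b'): new char, reset run to 1
  Position 11 ('b'): continues run of 'b', length=2
Longest run: 'a' with length 4

4


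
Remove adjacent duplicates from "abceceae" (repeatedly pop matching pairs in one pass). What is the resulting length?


Input: abceceae
Stack-based adjacent duplicate removal:
  Read 'a': push. Stack: a
  Read 'b': push. Stack: ab
  Read 'c': push. Stack: abc
  Read 'e': push. Stack: abce
  Read 'c': push. Stack: abcec
  Read 'e': push. Stack: abcece
  Read 'a': push. Stack: abcecea
  Read 'e': push. Stack: abceceae
Final stack: "abceceae" (length 8)

8


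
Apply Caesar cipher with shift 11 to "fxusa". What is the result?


Caesar cipher: shift "fxusa" by 11
  'f' (pos 5) + 11 = pos 16 = 'q'
  'x' (pos 23) + 11 = pos 8 = 'i'
  'u' (pos 20) + 11 = pos 5 = 'f'
  's' (pos 18) + 11 = pos 3 = 'd'
  'a' (pos 0) + 11 = pos 11 = 'l'
Result: qifdl

qifdl


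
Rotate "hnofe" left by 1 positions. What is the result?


Input: "hnofe", rotate left by 1
First 1 characters: "h"
Remaining characters: "nofe"
Concatenate remaining + first: "nofe" + "h" = "nofeh"

nofeh


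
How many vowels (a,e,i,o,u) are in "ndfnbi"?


Input: ndfnbi
Checking each character:
  'n' at position 0: consonant
  'd' at position 1: consonant
  'f' at position 2: consonant
  'n' at position 3: consonant
  'b' at position 4: consonant
  'i' at position 5: vowel (running total: 1)
Total vowels: 1

1


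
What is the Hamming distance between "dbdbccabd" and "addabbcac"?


Comparing "dbdbccabd" and "addabbcac" position by position:
  Position 0: 'd' vs 'a' => differ
  Position 1: 'b' vs 'd' => differ
  Position 2: 'd' vs 'd' => same
  Position 3: 'b' vs 'a' => differ
  Position 4: 'c' vs 'b' => differ
  Position 5: 'c' vs 'b' => differ
  Position 6: 'a' vs 'c' => differ
  Position 7: 'b' vs 'a' => differ
  Position 8: 'd' vs 'c' => differ
Total differences (Hamming distance): 8

8


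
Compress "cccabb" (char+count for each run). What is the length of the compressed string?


Input: cccabb
Runs:
  'c' x 3 => "c3"
  'a' x 1 => "a1"
  'b' x 2 => "b2"
Compressed: "c3a1b2"
Compressed length: 6

6


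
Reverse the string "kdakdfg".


Input: kdakdfg
Reading characters right to left:
  Position 6: 'g'
  Position 5: 'f'
  Position 4: 'd'
  Position 3: 'k'
  Position 2: 'a'
  Position 1: 'd'
  Position 0: 'k'
Reversed: gfdkadk

gfdkadk


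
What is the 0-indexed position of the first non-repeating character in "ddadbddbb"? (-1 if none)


Input: ddadbddbb
Character frequencies:
  'a': 1
  'b': 3
  'd': 5
Scanning left to right for freq == 1:
  Position 0 ('d'): freq=5, skip
  Position 1 ('d'): freq=5, skip
  Position 2 ('a'): unique! => answer = 2

2


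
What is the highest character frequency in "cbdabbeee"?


Input: cbdabbeee
Character counts:
  'a': 1
  'b': 3
  'c': 1
  'd': 1
  'e': 3
Maximum frequency: 3

3


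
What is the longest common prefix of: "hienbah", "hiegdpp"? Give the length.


Words: hienbah, hiegdpp
  Position 0: all 'h' => match
  Position 1: all 'i' => match
  Position 2: all 'e' => match
  Position 3: ('n', 'g') => mismatch, stop
LCP = "hie" (length 3)

3


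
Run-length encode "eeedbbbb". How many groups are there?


Input: eeedbbbb
Scanning for consecutive runs:
  Group 1: 'e' x 3 (positions 0-2)
  Group 2: 'd' x 1 (positions 3-3)
  Group 3: 'b' x 4 (positions 4-7)
Total groups: 3

3


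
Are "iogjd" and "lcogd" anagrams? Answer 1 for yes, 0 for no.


Strings: "iogjd", "lcogd"
Sorted first:  dgijo
Sorted second: cdglo
Differ at position 0: 'd' vs 'c' => not anagrams

0


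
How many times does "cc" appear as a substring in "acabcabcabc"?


Searching for "cc" in "acabcabcabc"
Scanning each position:
  Position 0: "ac" => no
  Position 1: "ca" => no
  Position 2: "ab" => no
  Position 3: "bc" => no
  Position 4: "ca" => no
  Position 5: "ab" => no
  Position 6: "bc" => no
  Position 7: "ca" => no
  Position 8: "ab" => no
  Position 9: "bc" => no
Total occurrences: 0

0


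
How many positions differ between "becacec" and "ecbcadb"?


Comparing "becacec" and "ecbcadb" position by position:
  Position 0: 'b' vs 'e' => DIFFER
  Position 1: 'e' vs 'c' => DIFFER
  Position 2: 'c' vs 'b' => DIFFER
  Position 3: 'a' vs 'c' => DIFFER
  Position 4: 'c' vs 'a' => DIFFER
  Position 5: 'e' vs 'd' => DIFFER
  Position 6: 'c' vs 'b' => DIFFER
Positions that differ: 7

7


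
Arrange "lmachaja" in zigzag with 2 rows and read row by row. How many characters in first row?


Zigzag "lmachaja" into 2 rows:
Placing characters:
  'l' => row 0
  'm' => row 1
  'a' => row 0
  'c' => row 1
  'h' => row 0
  'a' => row 1
  'j' => row 0
  'a' => row 1
Rows:
  Row 0: "lahj"
  Row 1: "mcaa"
First row length: 4

4
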